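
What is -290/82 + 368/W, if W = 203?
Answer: -14347/8323 ≈ -1.7238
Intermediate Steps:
-290/82 + 368/W = -290/82 + 368/203 = -290*1/82 + 368*(1/203) = -145/41 + 368/203 = -14347/8323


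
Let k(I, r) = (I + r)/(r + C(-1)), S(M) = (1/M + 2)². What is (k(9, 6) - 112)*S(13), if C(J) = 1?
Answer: -560601/1183 ≈ -473.88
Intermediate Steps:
S(M) = (2 + 1/M)²
k(I, r) = (I + r)/(1 + r) (k(I, r) = (I + r)/(r + 1) = (I + r)/(1 + r))
(k(9, 6) - 112)*S(13) = ((9 + 6)/(1 + 6) - 112)*((1 + 2*13)²/13²) = (15/7 - 112)*((1 + 26)²/169) = ((⅐)*15 - 112)*((1/169)*27²) = (15/7 - 112)*((1/169)*729) = -769/7*729/169 = -560601/1183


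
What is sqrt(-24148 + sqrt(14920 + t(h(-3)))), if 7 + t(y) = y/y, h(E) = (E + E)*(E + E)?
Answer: sqrt(-24148 + sqrt(14914)) ≈ 155.0*I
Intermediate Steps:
h(E) = 4*E**2 (h(E) = (2*E)*(2*E) = 4*E**2)
t(y) = -6 (t(y) = -7 + y/y = -7 + 1 = -6)
sqrt(-24148 + sqrt(14920 + t(h(-3)))) = sqrt(-24148 + sqrt(14920 - 6)) = sqrt(-24148 + sqrt(14914))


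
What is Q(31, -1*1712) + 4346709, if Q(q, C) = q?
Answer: 4346740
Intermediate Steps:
Q(31, -1*1712) + 4346709 = 31 + 4346709 = 4346740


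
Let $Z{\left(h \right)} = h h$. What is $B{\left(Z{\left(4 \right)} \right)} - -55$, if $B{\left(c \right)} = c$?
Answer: $71$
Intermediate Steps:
$Z{\left(h \right)} = h^{2}$
$B{\left(Z{\left(4 \right)} \right)} - -55 = 4^{2} - -55 = 16 + 55 = 71$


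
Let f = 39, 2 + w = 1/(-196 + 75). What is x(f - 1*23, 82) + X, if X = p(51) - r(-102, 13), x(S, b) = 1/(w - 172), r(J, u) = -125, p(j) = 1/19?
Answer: 50024381/400045 ≈ 125.05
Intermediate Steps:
w = -243/121 (w = -2 + 1/(-196 + 75) = -2 + 1/(-121) = -2 - 1/121 = -243/121 ≈ -2.0083)
p(j) = 1/19
x(S, b) = -121/21055 (x(S, b) = 1/(-243/121 - 172) = 1/(-21055/121) = -121/21055)
X = 2376/19 (X = 1/19 - 1*(-125) = 1/19 + 125 = 2376/19 ≈ 125.05)
x(f - 1*23, 82) + X = -121/21055 + 2376/19 = 50024381/400045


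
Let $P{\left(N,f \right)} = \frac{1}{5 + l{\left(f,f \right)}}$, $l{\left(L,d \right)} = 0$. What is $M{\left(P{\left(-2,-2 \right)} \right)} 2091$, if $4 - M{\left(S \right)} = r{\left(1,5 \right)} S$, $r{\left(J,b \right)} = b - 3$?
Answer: $\frac{37638}{5} \approx 7527.6$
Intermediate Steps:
$P{\left(N,f \right)} = \frac{1}{5}$ ($P{\left(N,f \right)} = \frac{1}{5 + 0} = \frac{1}{5}$)
$r{\left(J,b \right)} = -3 + b$
$M{\left(S \right)} = 4 - 2 S$ ($M{\left(S \right)} = 4 - \left(-3 + 5\right) S = 4 - 2 S$)
$M{\left(P{\left(-2,-2 \right)} \right)} 2091 = \left(4 - \frac{2}{5}\right) 2091 = \frac{18}{5} \cdot 2091 = \frac{37638}{5}$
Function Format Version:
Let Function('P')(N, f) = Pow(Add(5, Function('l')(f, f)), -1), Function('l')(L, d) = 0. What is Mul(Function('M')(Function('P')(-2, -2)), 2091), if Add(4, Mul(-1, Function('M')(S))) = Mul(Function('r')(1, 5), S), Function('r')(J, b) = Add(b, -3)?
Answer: Rational(37638, 5) ≈ 7527.6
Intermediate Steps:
Function('P')(N, f) = Rational(1, 5) (Function('P')(N, f) = Pow(Add(5, 0), -1) = Pow(5, -1) = Rational(1, 5))
Function('r')(J, b) = Add(-3, b)
Function('M')(S) = Add(4, Mul(-2, S)) (Function('M')(S) = Add(4, Mul(-1, Mul(Add(-3, 5), S))) = Add(4, Mul(-1, Mul(2, S))) = Add(4, Mul(-2, S)))
Mul(Function('M')(Function('P')(-2, -2)), 2091) = Mul(Add(4, Mul(-2, Rational(1, 5))), 2091) = Mul(Add(4, Rational(-2, 5)), 2091) = Mul(Rational(18, 5), 2091) = Rational(37638, 5)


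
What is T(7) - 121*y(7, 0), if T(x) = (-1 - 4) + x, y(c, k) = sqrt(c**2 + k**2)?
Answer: -845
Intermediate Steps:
T(x) = -5 + x
T(7) - 121*y(7, 0) = (-5 + 7) - 121*sqrt(7**2 + 0**2) = 2 - 121*sqrt(49 + 0) = 2 - 121*sqrt(49) = 2 - 121*7 = 2 - 847 = -845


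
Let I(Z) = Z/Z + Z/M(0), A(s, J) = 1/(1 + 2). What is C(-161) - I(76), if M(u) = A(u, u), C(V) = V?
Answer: -390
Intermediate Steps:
A(s, J) = ⅓ (A(s, J) = 1/3 = ⅓)
M(u) = ⅓
I(Z) = 1 + 3*Z (I(Z) = Z/Z + Z/(⅓) = 1 + Z*3 = 1 + 3*Z)
C(-161) - I(76) = -161 - (1 + 3*76) = -161 - (1 + 228) = -161 - 1*229 = -161 - 229 = -390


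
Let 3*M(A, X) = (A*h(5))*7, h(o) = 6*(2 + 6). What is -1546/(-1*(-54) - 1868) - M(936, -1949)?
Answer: -95081851/907 ≈ -1.0483e+5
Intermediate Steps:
h(o) = 48 (h(o) = 6*8 = 48)
M(A, X) = 112*A (M(A, X) = ((A*48)*7)/3 = ((48*A)*7)/3 = (336*A)/3 = 112*A)
-1546/(-1*(-54) - 1868) - M(936, -1949) = -1546/(-1*(-54) - 1868) - 112*936 = -1546/(54 - 1868) - 1*104832 = -1546/(-1814) - 104832 = -1/1814*(-1546) - 104832 = 773/907 - 104832 = -95081851/907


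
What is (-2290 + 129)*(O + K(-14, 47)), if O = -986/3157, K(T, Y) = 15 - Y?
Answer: 220443610/3157 ≈ 69827.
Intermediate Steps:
O = -986/3157 (O = -986*1/3157 = -986/3157 ≈ -0.31232)
(-2290 + 129)*(O + K(-14, 47)) = (-2290 + 129)*(-986/3157 + (15 - 1*47)) = -2161*(-986/3157 + (15 - 47)) = -2161*(-986/3157 - 32) = -2161*(-102010/3157) = 220443610/3157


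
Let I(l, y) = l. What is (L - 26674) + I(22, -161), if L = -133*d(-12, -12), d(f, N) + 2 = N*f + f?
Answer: -43942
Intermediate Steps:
d(f, N) = -2 + f + N*f (d(f, N) = -2 + (N*f + f) = -2 + (f + N*f) = -2 + f + N*f)
L = -17290 (L = -133*(-2 - 12 - 12*(-12)) = -133*(-2 - 12 + 144) = -133*130 = -17290)
(L - 26674) + I(22, -161) = (-17290 - 26674) + 22 = -43964 + 22 = -43942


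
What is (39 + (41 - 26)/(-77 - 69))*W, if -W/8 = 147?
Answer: -3339252/73 ≈ -45743.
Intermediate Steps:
W = -1176 (W = -8*147 = -1176)
(39 + (41 - 26)/(-77 - 69))*W = (39 + (41 - 26)/(-77 - 69))*(-1176) = (39 + 15/(-146))*(-1176) = (39 + 15*(-1/146))*(-1176) = (39 - 15/146)*(-1176) = (5679/146)*(-1176) = -3339252/73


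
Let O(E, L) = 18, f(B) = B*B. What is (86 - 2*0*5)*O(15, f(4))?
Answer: 1548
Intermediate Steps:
f(B) = B²
(86 - 2*0*5)*O(15, f(4)) = (86 - 2*0*5)*18 = (86 + 0*5)*18 = (86 + 0)*18 = 86*18 = 1548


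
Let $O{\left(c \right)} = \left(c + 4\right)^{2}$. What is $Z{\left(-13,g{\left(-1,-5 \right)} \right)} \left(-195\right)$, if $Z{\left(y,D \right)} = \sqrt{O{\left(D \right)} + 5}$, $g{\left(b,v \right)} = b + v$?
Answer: $-585$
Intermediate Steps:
$O{\left(c \right)} = \left(4 + c\right)^{2}$
$Z{\left(y,D \right)} = \sqrt{5 + \left(4 + D\right)^{2}}$ ($Z{\left(y,D \right)} = \sqrt{\left(4 + D\right)^{2} + 5} = \sqrt{5 + \left(4 + D\right)^{2}}$)
$Z{\left(-13,g{\left(-1,-5 \right)} \right)} \left(-195\right) = \sqrt{5 + \left(4 - 6\right)^{2}} \left(-195\right) = \sqrt{5 + \left(-2\right)^{2}} \left(-195\right) = \sqrt{5 + 4} \left(-195\right) = \sqrt{9} \left(-195\right) = 3 \left(-195\right) = -585$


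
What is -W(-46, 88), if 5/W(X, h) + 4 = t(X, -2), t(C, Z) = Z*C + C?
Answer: -5/42 ≈ -0.11905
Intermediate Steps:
t(C, Z) = C + C*Z (t(C, Z) = C*Z + C = C + C*Z)
W(X, h) = 5/(-4 - X) (W(X, h) = 5/(-4 + X*(1 - 2)) = 5/(-4 + X*(-1)) = 5/(-4 - X))
-W(-46, 88) = -5/(-4 - 1*(-46)) = -5/(-4 + 46) = -5/42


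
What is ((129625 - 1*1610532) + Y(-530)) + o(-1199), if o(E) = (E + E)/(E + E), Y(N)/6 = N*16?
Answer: -1531786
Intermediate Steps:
Y(N) = 96*N (Y(N) = 6*(N*16) = 6*(16*N) = 96*N)
o(E) = 1 (o(E) = (2*E)/((2*E)) = (2*E)*(1/(2*E)) = 1)
((129625 - 1*1610532) + Y(-530)) + o(-1199) = ((129625 - 1*1610532) + 96*(-530)) + 1 = ((129625 - 1610532) - 50880) + 1 = (-1480907 - 50880) + 1 = -1531787 + 1 = -1531786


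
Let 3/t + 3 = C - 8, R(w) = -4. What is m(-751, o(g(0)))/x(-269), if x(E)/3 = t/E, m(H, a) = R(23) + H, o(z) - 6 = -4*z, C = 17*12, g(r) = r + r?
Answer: 39197335/9 ≈ 4.3553e+6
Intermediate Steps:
g(r) = 2*r
C = 204
o(z) = 6 - 4*z
t = 3/193 (t = 3/(-3 + (204 - 8)) = 3/(-3 + 196) = 3/193 ≈ 0.015544)
m(H, a) = -4 + H
x(E) = 9/(193*E) (x(E) = 3*(3/(193*E)) = 9/(193*E))
m(-751, o(g(0)))/x(-269) = (-4 - 751)/(((9/193)/(-269))) = -755/((9/193)*(-1/269)) = -755/(-9/51917) = -755*(-51917/9) = 39197335/9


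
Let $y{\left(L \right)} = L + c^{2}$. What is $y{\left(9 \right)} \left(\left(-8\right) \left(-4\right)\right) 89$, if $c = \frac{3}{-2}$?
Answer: $32040$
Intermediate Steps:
$c = - \frac{3}{2}$ ($c = 3 \left(- \frac{1}{2}\right) = - \frac{3}{2} \approx -1.5$)
$y{\left(L \right)} = \frac{9}{4} + L$ ($y{\left(L \right)} = L + \left(- \frac{3}{2}\right)^{2} = L + \frac{9}{4} = \frac{9}{4} + L$)
$y{\left(9 \right)} \left(\left(-8\right) \left(-4\right)\right) 89 = \left(\frac{9}{4} + 9\right) \left(\left(-8\right) \left(-4\right)\right) 89 = \frac{45}{4} \cdot 32 \cdot 89 = 360 \cdot 89 = 32040$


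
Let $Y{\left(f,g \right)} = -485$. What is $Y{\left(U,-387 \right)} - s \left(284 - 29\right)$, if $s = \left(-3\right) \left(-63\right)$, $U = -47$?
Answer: $-48680$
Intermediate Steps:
$s = 189$
$Y{\left(U,-387 \right)} - s \left(284 - 29\right) = -485 - 189 \left(284 - 29\right) = -485 - 189 \cdot 255 = -485 - 48195 = -48680$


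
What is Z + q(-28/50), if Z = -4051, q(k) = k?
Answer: -101289/25 ≈ -4051.6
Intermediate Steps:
Z + q(-28/50) = -4051 - 28/50 = -4051 - 28*1/50 = -4051 - 14/25 = -101289/25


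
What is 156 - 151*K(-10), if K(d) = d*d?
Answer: -14944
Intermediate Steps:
K(d) = d**2
156 - 151*K(-10) = 156 - 151*(-10)**2 = 156 - 151*100 = 156 - 15100 = -14944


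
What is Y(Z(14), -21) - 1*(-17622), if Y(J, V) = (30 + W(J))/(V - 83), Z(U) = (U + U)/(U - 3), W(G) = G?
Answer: 10079605/572 ≈ 17622.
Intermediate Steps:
Z(U) = 2*U/(-3 + U) (Z(U) = (2*U)/(-3 + U) = 2*U/(-3 + U))
Y(J, V) = (30 + J)/(-83 + V) (Y(J, V) = (30 + J)/(V - 83) = (30 + J)/(-83 + V))
Y(Z(14), -21) - 1*(-17622) = (30 + 2*14/(-3 + 14))/(-83 - 21) - 1*(-17622) = (30 + 2*14/11)/(-104) + 17622 = -(30 + 2*14*(1/11))/104 + 17622 = -(30 + 28/11)/104 + 17622 = -1/104*358/11 + 17622 = -179/572 + 17622 = 10079605/572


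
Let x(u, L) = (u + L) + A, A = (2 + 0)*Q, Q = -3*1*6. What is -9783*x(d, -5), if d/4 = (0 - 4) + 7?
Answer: 283707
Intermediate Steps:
Q = -18 (Q = -3*6 = -18)
A = -36 (A = (2 + 0)*(-18) = 2*(-18) = -36)
d = 12 (d = 4*((0 - 4) + 7) = 4*(-4 + 7) = 4*3 = 12)
x(u, L) = -36 + L + u (x(u, L) = (u + L) - 36 = (L + u) - 36 = -36 + L + u)
-9783*x(d, -5) = -9783*(-36 - 5 + 12) = -9783*(-29) = 283707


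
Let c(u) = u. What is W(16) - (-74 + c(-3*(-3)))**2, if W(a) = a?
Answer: -4209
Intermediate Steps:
W(16) - (-74 + c(-3*(-3)))**2 = 16 - (-74 - 3*(-3))**2 = 16 - (-74 + 9)**2 = 16 - 1*(-65)**2 = 16 - 1*4225 = 16 - 4225 = -4209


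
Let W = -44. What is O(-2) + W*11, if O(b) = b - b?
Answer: -484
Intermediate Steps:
O(b) = 0
O(-2) + W*11 = 0 - 44*11 = 0 - 484 = -484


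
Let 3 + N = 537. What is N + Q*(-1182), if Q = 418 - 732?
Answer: 371682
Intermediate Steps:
N = 534 (N = -3 + 537 = 534)
Q = -314
N + Q*(-1182) = 534 - 314*(-1182) = 534 + 371148 = 371682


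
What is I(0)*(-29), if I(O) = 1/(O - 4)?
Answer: 29/4 ≈ 7.2500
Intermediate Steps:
I(O) = 1/(-4 + O)
I(0)*(-29) = -29/(-4 + 0) = -29/(-4) = -¼*(-29) = 29/4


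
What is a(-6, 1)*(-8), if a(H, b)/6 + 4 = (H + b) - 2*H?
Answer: -144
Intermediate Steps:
a(H, b) = -24 - 6*H + 6*b (a(H, b) = -24 + 6*((H + b) - 2*H) = -24 + 6*(b - H) = -24 + (-6*H + 6*b) = -24 - 6*H + 6*b)
a(-6, 1)*(-8) = (-24 - 6*(-6) + 6*1)*(-8) = (-24 + 36 + 6)*(-8) = 18*(-8) = -144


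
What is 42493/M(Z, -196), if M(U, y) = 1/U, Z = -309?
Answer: -13130337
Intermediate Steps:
42493/M(Z, -196) = 42493/(1/(-309)) = 42493/(-1/309) = 42493*(-309) = -13130337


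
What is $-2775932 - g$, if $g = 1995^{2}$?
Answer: $-6755957$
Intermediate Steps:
$g = 3980025$
$-2775932 - g = -2775932 - 3980025 = -6755957$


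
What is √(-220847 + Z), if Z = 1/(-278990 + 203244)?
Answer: I*√10471901316238/6886 ≈ 469.94*I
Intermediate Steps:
Z = -1/75746 (Z = 1/(-75746) = -1/75746 ≈ -1.3202e-5)
√(-220847 + Z) = √(-220847 - 1/75746) = √(-16728276863/75746) = I*√10471901316238/6886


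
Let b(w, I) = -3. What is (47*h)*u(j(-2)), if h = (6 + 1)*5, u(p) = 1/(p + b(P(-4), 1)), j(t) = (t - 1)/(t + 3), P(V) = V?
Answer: -1645/6 ≈ -274.17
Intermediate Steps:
j(t) = (-1 + t)/(3 + t)
u(p) = 1/(-3 + p) (u(p) = 1/(p - 3) = 1/(-3 + p))
h = 35 (h = 7*5 = 35)
(47*h)*u(j(-2)) = (47*35)/(-3 + (-1 - 2)/(3 - 2)) = 1645/(-3 - 3/1) = 1645/(-3 + 1*(-3)) = 1645/(-3 - 3) = 1645/(-6) = 1645*(-⅙) = -1645/6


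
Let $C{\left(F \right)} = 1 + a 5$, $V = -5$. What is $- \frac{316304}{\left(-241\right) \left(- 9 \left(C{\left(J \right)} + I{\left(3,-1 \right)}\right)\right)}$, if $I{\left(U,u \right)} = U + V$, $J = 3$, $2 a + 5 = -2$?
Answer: $\frac{632608}{80253} \approx 7.8827$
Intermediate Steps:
$a = - \frac{7}{2}$ ($a = - \frac{5}{2} + \frac{1}{2} \left(-2\right) = - \frac{5}{2} - 1 = - \frac{7}{2} \approx -3.5$)
$C{\left(F \right)} = - \frac{33}{2}$ ($C{\left(F \right)} = 1 - \frac{35}{2} = - \frac{33}{2}$)
$I{\left(U,u \right)} = -5 + U$ ($I{\left(U,u \right)} = U - 5 = -5 + U$)
$- \frac{316304}{\left(-241\right) \left(- 9 \left(C{\left(J \right)} + I{\left(3,-1 \right)}\right)\right)} = - \frac{316304}{\left(-241\right) \left(- 9 \left(- \frac{33}{2} + \left(-5 + 3\right)\right)\right)} = - \frac{316304}{\left(-241\right) \left(- 9 \left(- \frac{33}{2} - 2\right)\right)} = - \frac{316304}{\left(-241\right) \left(\left(-9\right) \left(- \frac{37}{2}\right)\right)} = - \frac{316304}{\left(-241\right) \frac{333}{2}} = - \frac{316304}{- \frac{80253}{2}} = \left(-316304\right) \left(- \frac{2}{80253}\right) = \frac{632608}{80253}$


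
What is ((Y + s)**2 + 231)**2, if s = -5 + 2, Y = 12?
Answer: 97344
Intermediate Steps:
s = -3
((Y + s)**2 + 231)**2 = ((12 - 3)**2 + 231)**2 = (9**2 + 231)**2 = (81 + 231)**2 = 312**2 = 97344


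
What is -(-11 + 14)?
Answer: -3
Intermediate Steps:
-(-11 + 14) = -1*3 = -3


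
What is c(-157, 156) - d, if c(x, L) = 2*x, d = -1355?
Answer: 1041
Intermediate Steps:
c(-157, 156) - d = 2*(-157) - 1*(-1355) = -314 + 1355 = 1041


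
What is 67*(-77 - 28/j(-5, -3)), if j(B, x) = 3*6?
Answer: -47369/9 ≈ -5263.2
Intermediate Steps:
j(B, x) = 18
67*(-77 - 28/j(-5, -3)) = 67*(-77 - 28/18) = 67*(-77 - 28*1/18) = 67*(-77 - 14/9) = 67*(-707/9) = -47369/9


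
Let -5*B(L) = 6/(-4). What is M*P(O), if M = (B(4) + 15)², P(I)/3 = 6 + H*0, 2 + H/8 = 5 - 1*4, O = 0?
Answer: 210681/50 ≈ 4213.6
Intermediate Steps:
H = -8 (H = -16 + 8*(5 - 1*4) = -16 + 8*(5 - 4) = -16 + 8*1 = -16 + 8 = -8)
B(L) = 3/10 (B(L) = -6/(5*(-4)) = -6*(-1)/(5*4) = -⅕*(-3/2) = 3/10)
P(I) = 18 (P(I) = 3*(6 - 8*0) = 3*(6 + 0) = 3*6 = 18)
M = 23409/100 (M = (3/10 + 15)² = (153/10)² = 23409/100 ≈ 234.09)
M*P(O) = (23409/100)*18 = 210681/50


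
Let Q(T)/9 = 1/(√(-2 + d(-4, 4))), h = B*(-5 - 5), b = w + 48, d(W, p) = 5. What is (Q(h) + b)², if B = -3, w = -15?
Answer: 1116 + 198*√3 ≈ 1458.9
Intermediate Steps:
b = 33 (b = -15 + 48 = 33)
h = 30 (h = -3*(-5 - 5) = -3*(-10) = 30)
Q(T) = 3*√3 (Q(T) = 9/(√(-2 + 5)) = 9/(√3) = 9*(√3/3) = 3*√3)
(Q(h) + b)² = (3*√3 + 33)² = (33 + 3*√3)²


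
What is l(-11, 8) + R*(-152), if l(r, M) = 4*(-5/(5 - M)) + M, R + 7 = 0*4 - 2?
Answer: 4148/3 ≈ 1382.7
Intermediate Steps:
R = -9 (R = -7 + (0*4 - 2) = -7 + (0 - 2) = -7 - 2 = -9)
l(r, M) = M - 20/(5 - M) (l(r, M) = -20/(5 - M) + M = M - 20/(5 - M))
l(-11, 8) + R*(-152) = (20 + 8**2 - 5*8)/(-5 + 8) - 9*(-152) = (20 + 64 - 40)/3 + 1368 = (1/3)*44 + 1368 = 44/3 + 1368 = 4148/3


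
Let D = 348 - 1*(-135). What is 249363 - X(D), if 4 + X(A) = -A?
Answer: 249850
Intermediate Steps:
D = 483 (D = 348 + 135 = 483)
X(A) = -4 - A
249363 - X(D) = 249363 - (-4 - 1*483) = 249363 - (-4 - 483) = 249363 - 1*(-487) = 249363 + 487 = 249850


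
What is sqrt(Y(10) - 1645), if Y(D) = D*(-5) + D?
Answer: I*sqrt(1685) ≈ 41.049*I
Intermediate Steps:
Y(D) = -4*D (Y(D) = -5*D + D = -4*D)
sqrt(Y(10) - 1645) = sqrt(-4*10 - 1645) = sqrt(-40 - 1645) = sqrt(-1685) = I*sqrt(1685)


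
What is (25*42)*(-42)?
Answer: -44100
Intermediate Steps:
(25*42)*(-42) = 1050*(-42) = -44100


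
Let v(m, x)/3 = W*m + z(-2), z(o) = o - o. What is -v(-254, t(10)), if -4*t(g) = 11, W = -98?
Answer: -74676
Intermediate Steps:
t(g) = -11/4 (t(g) = -1/4*11 = -11/4)
z(o) = 0
v(m, x) = -294*m (v(m, x) = 3*(-98*m + 0) = 3*(-98*m) = -294*m)
-v(-254, t(10)) = -(-294)*(-254) = -1*74676 = -74676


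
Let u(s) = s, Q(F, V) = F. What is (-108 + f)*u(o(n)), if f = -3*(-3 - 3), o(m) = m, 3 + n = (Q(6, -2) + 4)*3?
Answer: -2430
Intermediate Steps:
n = 27 (n = -3 + (6 + 4)*3 = -3 + 10*3 = -3 + 30 = 27)
f = 18 (f = -3*(-6) = 18)
(-108 + f)*u(o(n)) = (-108 + 18)*27 = -90*27 = -2430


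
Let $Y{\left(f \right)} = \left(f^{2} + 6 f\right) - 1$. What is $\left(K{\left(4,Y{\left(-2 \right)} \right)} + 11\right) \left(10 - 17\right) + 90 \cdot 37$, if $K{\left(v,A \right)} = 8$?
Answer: $3197$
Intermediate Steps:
$Y{\left(f \right)} = -1 + f^{2} + 6 f$
$\left(K{\left(4,Y{\left(-2 \right)} \right)} + 11\right) \left(10 - 17\right) + 90 \cdot 37 = \left(8 + 11\right) \left(10 - 17\right) + 90 \cdot 37 = 19 \left(-7\right) + 3330 = -133 + 3330 = 3197$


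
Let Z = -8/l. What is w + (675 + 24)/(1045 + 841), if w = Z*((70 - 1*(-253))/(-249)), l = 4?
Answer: 1392407/469614 ≈ 2.9650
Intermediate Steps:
Z = -2 (Z = -8/4 = -8*¼ = -2)
w = 646/249 (w = -2*(70 - 1*(-253))/(-249) = -2*(70 + 253)*(-1)/249 = -646*(-1)/249 = -2*(-323/249) = 646/249 ≈ 2.5944)
w + (675 + 24)/(1045 + 841) = 646/249 + (675 + 24)/(1045 + 841) = 646/249 + 699/1886 = 1392407/469614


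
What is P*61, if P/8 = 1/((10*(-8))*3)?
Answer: -61/30 ≈ -2.0333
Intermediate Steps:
P = -1/30 (P = 8/(((10*(-8))*3)) = 8/((-80*3)) = 8/(-240) = 8*(-1/240) = -1/30 ≈ -0.033333)
P*61 = -1/30*61 = -61/30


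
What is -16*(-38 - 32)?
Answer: 1120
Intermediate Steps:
-16*(-38 - 32) = -16*(-70) = 1120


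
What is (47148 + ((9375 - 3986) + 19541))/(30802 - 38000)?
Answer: -36039/3599 ≈ -10.014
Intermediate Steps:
(47148 + ((9375 - 3986) + 19541))/(30802 - 38000) = (47148 + (5389 + 19541))/(-7198) = (47148 + 24930)*(-1/7198) = 72078*(-1/7198) = -36039/3599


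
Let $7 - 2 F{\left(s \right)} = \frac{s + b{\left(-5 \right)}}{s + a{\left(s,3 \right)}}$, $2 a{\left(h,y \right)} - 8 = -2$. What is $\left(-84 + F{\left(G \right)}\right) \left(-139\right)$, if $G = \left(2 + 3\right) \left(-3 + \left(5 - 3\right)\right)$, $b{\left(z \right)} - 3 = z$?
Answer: $\frac{45731}{4} \approx 11433.0$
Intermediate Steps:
$b{\left(z \right)} = 3 + z$
$G = -5$ ($G = 5 \left(-3 + 2\right) = 5 \left(-1\right) = -5$)
$a{\left(h,y \right)} = 3$ ($a{\left(h,y \right)} = 4 + \frac{1}{2} \left(-2\right) = 4 - 1 = 3$)
$F{\left(s \right)} = \frac{7}{2} - \frac{-2 + s}{2 \left(3 + s\right)}$ ($F{\left(s \right)} = \frac{7}{2} - \frac{\left(s + \left(3 - 5\right)\right) \frac{1}{s + 3}}{2} = \frac{7}{2} - \frac{\left(s - 2\right) \frac{1}{3 + s}}{2} = \frac{7}{2} - \frac{\left(-2 + s\right) \frac{1}{3 + s}}{2} = \frac{7}{2} - \frac{\frac{1}{3 + s} \left(-2 + s\right)}{2} = \frac{7}{2} - \frac{-2 + s}{2 \left(3 + s\right)}$)
$\left(-84 + F{\left(G \right)}\right) \left(-139\right) = \left(-84 + \frac{23 + 6 \left(-5\right)}{2 \left(3 - 5\right)}\right) \left(-139\right) = \left(-84 + \frac{23 - 30}{2 \left(-2\right)}\right) \left(-139\right) = \left(-84 + \frac{1}{2} \left(- \frac{1}{2}\right) \left(-7\right)\right) \left(-139\right) = \left(-84 + \frac{7}{4}\right) \left(-139\right) = \left(- \frac{329}{4}\right) \left(-139\right) = \frac{45731}{4}$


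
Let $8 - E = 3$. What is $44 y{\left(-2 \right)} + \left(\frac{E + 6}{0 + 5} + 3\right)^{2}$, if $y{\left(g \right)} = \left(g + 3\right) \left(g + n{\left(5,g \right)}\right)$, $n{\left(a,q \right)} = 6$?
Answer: $\frac{5076}{25} \approx 203.04$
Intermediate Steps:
$E = 5$ ($E = 8 - 3 = 5$)
$y{\left(g \right)} = \left(3 + g\right) \left(6 + g\right)$ ($y{\left(g \right)} = \left(g + 3\right) \left(g + 6\right) = \left(3 + g\right) \left(6 + g\right)$)
$44 y{\left(-2 \right)} + \left(\frac{E + 6}{0 + 5} + 3\right)^{2} = 44 \left(18 + \left(-2\right)^{2} + 9 \left(-2\right)\right) + \left(\frac{5 + 6}{0 + 5} + 3\right)^{2} = 44 \left(18 + 4 - 18\right) + \left(\frac{11}{5} + 3\right)^{2} = 44 \cdot 4 + \left(11 \cdot \frac{1}{5} + 3\right)^{2} = 176 + \left(\frac{11}{5} + 3\right)^{2} = 176 + \left(\frac{26}{5}\right)^{2} = 176 + \frac{676}{25} = \frac{5076}{25}$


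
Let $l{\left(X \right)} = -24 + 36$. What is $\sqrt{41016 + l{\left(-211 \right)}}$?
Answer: $2 \sqrt{10257} \approx 202.55$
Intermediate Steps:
$l{\left(X \right)} = 12$
$\sqrt{41016 + l{\left(-211 \right)}} = \sqrt{41016 + 12} = \sqrt{41028} = 2 \sqrt{10257}$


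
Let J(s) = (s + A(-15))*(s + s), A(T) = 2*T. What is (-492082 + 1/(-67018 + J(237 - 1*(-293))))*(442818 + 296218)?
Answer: -84185478451201914/231491 ≈ -3.6367e+11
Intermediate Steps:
J(s) = 2*s*(-30 + s) (J(s) = (s + 2*(-15))*(s + s) = (s - 30)*(2*s) = (-30 + s)*(2*s) = 2*s*(-30 + s))
(-492082 + 1/(-67018 + J(237 - 1*(-293))))*(442818 + 296218) = (-492082 + 1/(-67018 + 2*(237 - 1*(-293))*(-30 + (237 - 1*(-293)))))*(442818 + 296218) = (-492082 + 1/(-67018 + 2*(237 + 293)*(-30 + (237 + 293))))*739036 = (-492082 + 1/(-67018 + 2*530*(-30 + 530)))*739036 = (-492082 + 1/(-67018 + 2*530*500))*739036 = (-492082 + 1/(-67018 + 530000))*739036 = (-492082 + 1/462982)*739036 = -227825108523/462982*739036 = -84185478451201914/231491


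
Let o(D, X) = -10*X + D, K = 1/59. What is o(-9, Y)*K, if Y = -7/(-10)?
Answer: -16/59 ≈ -0.27119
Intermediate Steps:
K = 1/59 ≈ 0.016949
Y = 7/10 (Y = -7*(-⅒) = 7/10 ≈ 0.70000)
o(D, X) = D - 10*X
o(-9, Y)*K = (-9 - 10*7/10)*(1/59) = (-9 - 7)*(1/59) = -16*1/59 = -16/59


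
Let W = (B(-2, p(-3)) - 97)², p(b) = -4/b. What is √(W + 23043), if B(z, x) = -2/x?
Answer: √130981/2 ≈ 180.96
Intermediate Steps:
W = 38809/4 (W = (-2/((-4/(-3))) - 97)² = (-2/((-4*(-⅓))) - 97)² = (-2/4/3 - 97)² = (-2*¾ - 97)² = (-3/2 - 97)² = (-197/2)² = 38809/4 ≈ 9702.3)
√(W + 23043) = √(38809/4 + 23043) = √(130981/4) = √130981/2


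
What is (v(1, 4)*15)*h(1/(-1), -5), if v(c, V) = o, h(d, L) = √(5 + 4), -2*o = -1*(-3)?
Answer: -135/2 ≈ -67.500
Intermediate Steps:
o = -3/2 (o = -(-1)*(-3)/2 = -½*3 = -3/2 ≈ -1.5000)
h(d, L) = 3 (h(d, L) = √9 = 3)
v(c, V) = -3/2
(v(1, 4)*15)*h(1/(-1), -5) = -3/2*15*3 = -45/2*3 = -135/2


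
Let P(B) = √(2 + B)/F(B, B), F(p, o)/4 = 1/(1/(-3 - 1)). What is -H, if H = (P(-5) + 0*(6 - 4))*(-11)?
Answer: -11*I*√3/16 ≈ -1.1908*I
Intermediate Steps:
F(p, o) = -16 (F(p, o) = 4/(1/(-3 - 1)) = 4/(1/(-4)) = 4/(-¼) = 4*(-4) = -16)
P(B) = -√(2 + B)/16 (P(B) = √(2 + B)/(-16) = √(2 + B)*(-1/16) = -√(2 + B)/16)
H = 11*I*√3/16 (H = (-√(2 - 5)/16 + 0*(6 - 4))*(-11) = (-I*√3/16 + 0*2)*(-11) = (-I*√3/16 + 0)*(-11) = -I*√3/16*(-11) = 11*I*√3/16 ≈ 1.1908*I)
-H = -11*I*√3/16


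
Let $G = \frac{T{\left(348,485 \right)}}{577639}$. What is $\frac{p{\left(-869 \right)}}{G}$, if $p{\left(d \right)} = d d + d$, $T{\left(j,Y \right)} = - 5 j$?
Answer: $- \frac{108927119147}{435} \approx -2.5041 \cdot 10^{8}$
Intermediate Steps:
$G = - \frac{1740}{577639}$ ($G = \frac{\left(-5\right) 348}{577639} = \left(-1740\right) \frac{1}{577639} = - \frac{1740}{577639} \approx -0.0030123$)
$p{\left(d \right)} = d + d^{2}$ ($p{\left(d \right)} = d^{2} + d = d + d^{2}$)
$\frac{p{\left(-869 \right)}}{G} = \frac{\left(-869\right) \left(1 - 869\right)}{- \frac{1740}{577639}} = \left(-869\right) \left(-868\right) \left(- \frac{577639}{1740}\right) = 754292 \left(- \frac{577639}{1740}\right) = - \frac{108927119147}{435}$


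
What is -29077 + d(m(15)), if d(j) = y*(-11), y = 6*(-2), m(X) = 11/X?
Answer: -28945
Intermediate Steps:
y = -12
d(j) = 132 (d(j) = -12*(-11) = 132)
-29077 + d(m(15)) = -29077 + 132 = -28945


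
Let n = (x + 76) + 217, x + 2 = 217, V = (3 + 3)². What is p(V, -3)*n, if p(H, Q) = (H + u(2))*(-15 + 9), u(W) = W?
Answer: -115824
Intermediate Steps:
V = 36 (V = 6² = 36)
x = 215 (x = -2 + 217 = 215)
n = 508 (n = (215 + 76) + 217 = 291 + 217 = 508)
p(H, Q) = -12 - 6*H (p(H, Q) = (H + 2)*(-15 + 9) = (2 + H)*(-6) = -12 - 6*H)
p(V, -3)*n = (-12 - 6*36)*508 = (-12 - 216)*508 = -228*508 = -115824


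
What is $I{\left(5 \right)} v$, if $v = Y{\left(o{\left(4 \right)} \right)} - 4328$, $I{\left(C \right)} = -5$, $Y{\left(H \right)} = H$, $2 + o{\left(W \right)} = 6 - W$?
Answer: $21640$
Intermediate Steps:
$o{\left(W \right)} = 4 - W$ ($o{\left(W \right)} = -2 - \left(-6 + W\right) = 4 - W$)
$v = -4328$ ($v = \left(4 - 4\right) - 4328 = 0 - 4328 = -4328$)
$I{\left(5 \right)} v = \left(-5\right) \left(-4328\right) = 21640$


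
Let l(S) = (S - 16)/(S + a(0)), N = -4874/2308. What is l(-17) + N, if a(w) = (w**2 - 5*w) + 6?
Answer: 1025/1154 ≈ 0.88822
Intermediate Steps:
N = -2437/1154 (N = -4874*1/2308 = -2437/1154 ≈ -2.1118)
a(w) = 6 + w**2 - 5*w
l(S) = (-16 + S)/(6 + S) (l(S) = (S - 16)/(S + (6 + 0**2 - 5*0)) = (-16 + S)/(S + (6 + 0 + 0)) = (-16 + S)/(S + 6) = (-16 + S)/(6 + S))
l(-17) + N = (-16 - 17)/(6 - 17) - 2437/1154 = -33/(-11) - 2437/1154 = -1/11*(-33) - 2437/1154 = 3 - 2437/1154 = 1025/1154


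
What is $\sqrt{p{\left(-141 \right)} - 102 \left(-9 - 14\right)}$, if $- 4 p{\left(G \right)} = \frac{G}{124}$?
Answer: $\frac{\sqrt{36076467}}{124} \approx 48.438$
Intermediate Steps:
$p{\left(G \right)} = - \frac{G}{496}$ ($p{\left(G \right)} = - \frac{G \frac{1}{124}}{4} = - \frac{\frac{1}{124} G}{4} = - \frac{G}{496}$)
$\sqrt{p{\left(-141 \right)} - 102 \left(-9 - 14\right)} = \sqrt{\left(- \frac{1}{496}\right) \left(-141\right) - 102 \left(-9 - 14\right)} = \sqrt{\frac{141}{496} - -2346} = \sqrt{\frac{141}{496} + 2346} = \sqrt{\frac{1163757}{496}} = \frac{\sqrt{36076467}}{124}$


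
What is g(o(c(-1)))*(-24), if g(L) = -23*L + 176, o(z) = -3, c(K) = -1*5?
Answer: -5880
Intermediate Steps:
c(K) = -5
g(L) = 176 - 23*L
g(o(c(-1)))*(-24) = (176 - 23*(-3))*(-24) = (176 + 69)*(-24) = 245*(-24) = -5880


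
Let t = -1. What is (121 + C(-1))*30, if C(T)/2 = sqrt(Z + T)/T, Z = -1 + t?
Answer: 3630 - 60*I*sqrt(3) ≈ 3630.0 - 103.92*I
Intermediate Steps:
Z = -2 (Z = -1 - 1 = -2)
C(T) = 2*sqrt(-2 + T)/T (C(T) = 2*(sqrt(-2 + T)/T) = 2*sqrt(-2 + T)/T)
(121 + C(-1))*30 = (121 + 2*sqrt(-2 - 1)/(-1))*30 = (121 + 2*(-1)*sqrt(-3))*30 = (121 + 2*(-1)*(I*sqrt(3)))*30 = (121 - 2*I*sqrt(3))*30 = 3630 - 60*I*sqrt(3)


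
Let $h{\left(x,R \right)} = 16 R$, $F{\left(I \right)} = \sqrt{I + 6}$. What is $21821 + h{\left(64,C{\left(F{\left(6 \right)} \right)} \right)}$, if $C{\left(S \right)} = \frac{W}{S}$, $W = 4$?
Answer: $21821 + \frac{32 \sqrt{3}}{3} \approx 21839.0$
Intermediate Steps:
$F{\left(I \right)} = \sqrt{6 + I}$
$C{\left(S \right)} = \frac{4}{S}$
$21821 + h{\left(64,C{\left(F{\left(6 \right)} \right)} \right)} = 21821 + 16 \frac{4}{\sqrt{6 + 6}} = 21821 + 16 \frac{4}{\sqrt{12}} = 21821 + 16 \frac{4}{2 \sqrt{3}} = 21821 + 16 \cdot 4 \frac{\sqrt{3}}{6} = 21821 + 16 \frac{2 \sqrt{3}}{3} = 21821 + \frac{32 \sqrt{3}}{3}$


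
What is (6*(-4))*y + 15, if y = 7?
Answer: -153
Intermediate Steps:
(6*(-4))*y + 15 = (6*(-4))*7 + 15 = -24*7 + 15 = -168 + 15 = -153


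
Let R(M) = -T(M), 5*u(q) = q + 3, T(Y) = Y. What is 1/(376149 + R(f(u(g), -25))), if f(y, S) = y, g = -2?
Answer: 5/1880744 ≈ 2.6585e-6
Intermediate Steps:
u(q) = ⅗ + q/5 (u(q) = (q + 3)/5 = (3 + q)/5 = ⅗ + q/5)
R(M) = -M
1/(376149 + R(f(u(g), -25))) = 1/(376149 - (⅗ + (⅕)*(-2))) = 1/(376149 - (⅗ - ⅖)) = 1/(376149 - 1*⅕) = 1/(376149 - ⅕) = 1/(1880744/5) = 5/1880744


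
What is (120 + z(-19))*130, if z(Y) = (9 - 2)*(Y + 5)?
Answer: 2860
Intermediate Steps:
z(Y) = 35 + 7*Y (z(Y) = 7*(5 + Y) = 35 + 7*Y)
(120 + z(-19))*130 = (120 + (35 + 7*(-19)))*130 = (120 + (35 - 133))*130 = (120 - 98)*130 = 22*130 = 2860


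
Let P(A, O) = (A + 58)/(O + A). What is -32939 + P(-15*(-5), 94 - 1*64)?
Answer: -494066/15 ≈ -32938.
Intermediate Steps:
P(A, O) = (58 + A)/(A + O)
-32939 + P(-15*(-5), 94 - 1*64) = -32939 + (58 - 15*(-5))/(-15*(-5) + (94 - 1*64)) = -32939 + (58 + 75)/(75 + (94 - 64)) = -32939 + 133/(75 + 30) = -32939 + 133/105 = -32939 + (1/105)*133 = -32939 + 19/15 = -494066/15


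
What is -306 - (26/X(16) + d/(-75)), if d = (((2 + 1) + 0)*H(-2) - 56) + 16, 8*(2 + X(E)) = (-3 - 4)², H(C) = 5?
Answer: -3439/11 ≈ -312.64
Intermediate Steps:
X(E) = 33/8 (X(E) = -2 + (-3 - 4)²/8 = -2 + (⅛)*(-7)² = -2 + (⅛)*49 = -2 + 49/8 = 33/8)
d = -25 (d = (((2 + 1) + 0)*5 - 56) + 16 = ((3 + 0)*5 - 56) + 16 = (3*5 - 56) + 16 = (15 - 56) + 16 = -41 + 16 = -25)
-306 - (26/X(16) + d/(-75)) = -306 - (26/(33/8) - 25/(-75)) = -306 - (26*(8/33) - 25*(-1/75)) = -306 - (208/33 + ⅓) = -306 - 1*73/11 = -306 - 73/11 = -3439/11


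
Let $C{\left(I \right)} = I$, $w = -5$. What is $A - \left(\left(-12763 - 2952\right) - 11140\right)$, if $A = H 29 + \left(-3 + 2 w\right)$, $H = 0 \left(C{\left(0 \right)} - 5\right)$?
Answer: $26842$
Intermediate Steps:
$H = 0$ ($H = 0 \left(0 - 5\right) = 0 \left(-5\right) = 0$)
$A = -13$ ($A = 0 \cdot 29 + \left(-3 + 2 \left(-5\right)\right) = 0 - 13 = -13$)
$A - \left(\left(-12763 - 2952\right) - 11140\right) = -13 - \left(\left(-12763 - 2952\right) - 11140\right) = -13 - \left(-15715 - 11140\right) = -13 - -26855 = -13 + 26855 = 26842$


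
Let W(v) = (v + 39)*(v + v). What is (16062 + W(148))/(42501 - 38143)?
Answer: 35707/2179 ≈ 16.387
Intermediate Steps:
W(v) = 2*v*(39 + v) (W(v) = (39 + v)*(2*v) = 2*v*(39 + v))
(16062 + W(148))/(42501 - 38143) = (16062 + 2*148*(39 + 148))/(42501 - 38143) = (16062 + 2*148*187)/4358 = (16062 + 55352)*(1/4358) = 71414*(1/4358) = 35707/2179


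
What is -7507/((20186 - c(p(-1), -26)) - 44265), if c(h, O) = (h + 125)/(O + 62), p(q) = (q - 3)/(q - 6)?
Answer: 630588/2022929 ≈ 0.31172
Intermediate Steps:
p(q) = (-3 + q)/(-6 + q)
c(h, O) = (125 + h)/(62 + O)
-7507/((20186 - c(p(-1), -26)) - 44265) = -7507/((20186 - (125 + (-3 - 1)/(-6 - 1))/(62 - 26)) - 44265) = -7507/((20186 - (125 - 4/(-7))/36) - 44265) = -7507/((20186 - (125 - 1/7*(-4))/36) - 44265) = -7507/((20186 - (125 + 4/7)/36) - 44265) = -7507/((20186 - 879/(36*7)) - 44265) = -7507/((20186 - 1*293/84) - 44265) = -7507/((20186 - 293/84) - 44265) = -7507/(1695331/84 - 44265) = -7507/(-2022929/84) = -7507*(-84/2022929) = 630588/2022929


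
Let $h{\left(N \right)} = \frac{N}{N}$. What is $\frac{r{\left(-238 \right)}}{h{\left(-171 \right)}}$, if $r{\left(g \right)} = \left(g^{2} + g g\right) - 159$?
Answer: $113129$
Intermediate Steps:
$h{\left(N \right)} = 1$
$r{\left(g \right)} = -159 + 2 g^{2}$ ($r{\left(g \right)} = \left(g^{2} + g^{2}\right) - 159 = 2 g^{2} - 159 = -159 + 2 g^{2}$)
$\frac{r{\left(-238 \right)}}{h{\left(-171 \right)}} = \frac{-159 + 2 \left(-238\right)^{2}}{1} = \left(-159 + 2 \cdot 56644\right) 1 = \left(-159 + 113288\right) 1 = 113129 \cdot 1 = 113129$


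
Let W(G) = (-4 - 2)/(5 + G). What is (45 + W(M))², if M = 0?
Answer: 47961/25 ≈ 1918.4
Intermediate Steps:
W(G) = -6/(5 + G)
(45 + W(M))² = (45 - 6/(5 + 0))² = (45 - 6/5)² = (219/5)² = 47961/25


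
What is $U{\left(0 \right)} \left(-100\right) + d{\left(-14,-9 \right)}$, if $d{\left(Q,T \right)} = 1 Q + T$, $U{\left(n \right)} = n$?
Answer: $-23$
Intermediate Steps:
$d{\left(Q,T \right)} = Q + T$
$U{\left(0 \right)} \left(-100\right) + d{\left(-14,-9 \right)} = 0 \left(-100\right) - 23 = 0 - 23 = -23$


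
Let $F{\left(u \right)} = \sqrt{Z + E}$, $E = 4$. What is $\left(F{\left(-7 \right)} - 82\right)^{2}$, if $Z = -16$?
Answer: $6712 - 328 i \sqrt{3} \approx 6712.0 - 568.11 i$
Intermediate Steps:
$F{\left(u \right)} = 2 i \sqrt{3}$ ($F{\left(u \right)} = \sqrt{-16 + 4} = \sqrt{-12} = 2 i \sqrt{3}$)
$\left(F{\left(-7 \right)} - 82\right)^{2} = \left(2 i \sqrt{3} - 82\right)^{2} = \left(-82 + 2 i \sqrt{3}\right)^{2}$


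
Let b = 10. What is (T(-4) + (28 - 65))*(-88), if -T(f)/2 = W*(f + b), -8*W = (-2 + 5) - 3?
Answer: 3256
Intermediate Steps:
W = 0 (W = -((-2 + 5) - 3)/8 = -(3 - 3)/8 = -1/8*0 = 0)
T(f) = 0 (T(f) = -0*(f + 10) = -0*(10 + f) = -2*0 = 0)
(T(-4) + (28 - 65))*(-88) = (0 + (28 - 65))*(-88) = (0 - 37)*(-88) = -37*(-88) = 3256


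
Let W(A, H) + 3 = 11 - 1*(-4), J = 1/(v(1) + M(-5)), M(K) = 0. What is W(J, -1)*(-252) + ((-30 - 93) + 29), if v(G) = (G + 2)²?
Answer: -3118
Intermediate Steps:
v(G) = (2 + G)²
J = ⅑ (J = 1/((2 + 1)² + 0) = 1/(3² + 0) = 1/(9 + 0) = 1/9 = ⅑ ≈ 0.11111)
W(A, H) = 12 (W(A, H) = -3 + (11 - 1*(-4)) = -3 + (11 + 4) = -3 + 15 = 12)
W(J, -1)*(-252) + ((-30 - 93) + 29) = 12*(-252) + ((-30 - 93) + 29) = -3024 + (-123 + 29) = -3024 - 94 = -3118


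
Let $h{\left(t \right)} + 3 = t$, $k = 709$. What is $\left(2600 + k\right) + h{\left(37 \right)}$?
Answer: $3343$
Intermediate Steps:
$h{\left(t \right)} = -3 + t$
$\left(2600 + k\right) + h{\left(37 \right)} = \left(2600 + 709\right) + \left(-3 + 37\right) = 3309 + 34 = 3343$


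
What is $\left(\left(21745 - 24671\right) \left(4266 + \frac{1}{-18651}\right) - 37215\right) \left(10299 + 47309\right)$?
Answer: $- \frac{13451569952046040}{18651} \approx -7.2123 \cdot 10^{11}$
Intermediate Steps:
$\left(\left(21745 - 24671\right) \left(4266 + \frac{1}{-18651}\right) - 37215\right) \left(10299 + 47309\right) = \left(- 2926 \left(4266 - \frac{1}{18651}\right) - 37215\right) 57608 = \left(\left(-2926\right) \frac{79565165}{18651} - 37215\right) 57608 = \left(- \frac{232807672790}{18651} - 37215\right) 57608 = \left(- \frac{233501769755}{18651}\right) 57608 = - \frac{13451569952046040}{18651}$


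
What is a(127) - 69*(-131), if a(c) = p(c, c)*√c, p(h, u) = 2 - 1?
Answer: 9039 + √127 ≈ 9050.3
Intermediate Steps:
p(h, u) = 1
a(c) = √c (a(c) = 1*√c = √c)
a(127) - 69*(-131) = √127 - 69*(-131) = √127 - 1*(-9039) = √127 + 9039 = 9039 + √127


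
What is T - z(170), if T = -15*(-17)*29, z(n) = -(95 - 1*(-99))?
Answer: 7589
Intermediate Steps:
z(n) = -194 (z(n) = -(95 + 99) = -1*194 = -194)
T = 7395 (T = 255*29 = 7395)
T - z(170) = 7395 - 1*(-194) = 7395 + 194 = 7589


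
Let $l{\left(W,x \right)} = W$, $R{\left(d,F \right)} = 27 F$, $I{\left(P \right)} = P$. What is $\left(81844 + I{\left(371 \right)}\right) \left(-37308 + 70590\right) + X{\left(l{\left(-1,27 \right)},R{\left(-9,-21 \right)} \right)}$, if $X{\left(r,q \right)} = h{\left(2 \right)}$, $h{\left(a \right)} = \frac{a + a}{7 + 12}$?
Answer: $\frac{51989312974}{19} \approx 2.7363 \cdot 10^{9}$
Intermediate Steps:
$h{\left(a \right)} = \frac{2 a}{19}$
$X{\left(r,q \right)} = \frac{4}{19}$ ($X{\left(r,q \right)} = \frac{2}{19} \cdot 2 = \frac{4}{19}$)
$\left(81844 + I{\left(371 \right)}\right) \left(-37308 + 70590\right) + X{\left(l{\left(-1,27 \right)},R{\left(-9,-21 \right)} \right)} = \left(81844 + 371\right) \left(-37308 + 70590\right) + \frac{4}{19} = 82215 \cdot 33282 + \frac{4}{19} = 2736279630 + \frac{4}{19} = \frac{51989312974}{19}$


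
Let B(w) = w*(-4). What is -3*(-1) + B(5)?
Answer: -17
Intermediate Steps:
B(w) = -4*w
-3*(-1) + B(5) = -3*(-1) - 4*5 = 3 - 20 = -17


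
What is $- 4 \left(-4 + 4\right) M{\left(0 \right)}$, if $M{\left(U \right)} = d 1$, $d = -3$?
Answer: $0$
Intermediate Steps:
$M{\left(U \right)} = -3$ ($M{\left(U \right)} = \left(-3\right) 1 = -3$)
$- 4 \left(-4 + 4\right) M{\left(0 \right)} = - 4 \left(-4 + 4\right) \left(-3\right) = \left(-4\right) 0 \left(-3\right) = 0 \left(-3\right) = 0$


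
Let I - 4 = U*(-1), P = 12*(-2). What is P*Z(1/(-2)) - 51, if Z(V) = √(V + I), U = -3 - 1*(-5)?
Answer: -51 - 12*√6 ≈ -80.394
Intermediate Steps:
P = -24
U = 2 (U = -3 + 5 = 2)
I = 2 (I = 4 + 2*(-1) = 4 - 2 = 2)
Z(V) = √(2 + V) (Z(V) = √(V + 2) = √(2 + V))
P*Z(1/(-2)) - 51 = -24*√(2 + 1/(-2)) - 51 = -24*√(2 - ½) - 51 = -12*√6 - 51 = -51 - 12*√6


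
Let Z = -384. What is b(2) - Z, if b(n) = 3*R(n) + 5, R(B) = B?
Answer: 395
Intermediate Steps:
b(n) = 5 + 3*n (b(n) = 3*n + 5 = 5 + 3*n)
b(2) - Z = (5 + 3*2) - 1*(-384) = (5 + 6) + 384 = 11 + 384 = 395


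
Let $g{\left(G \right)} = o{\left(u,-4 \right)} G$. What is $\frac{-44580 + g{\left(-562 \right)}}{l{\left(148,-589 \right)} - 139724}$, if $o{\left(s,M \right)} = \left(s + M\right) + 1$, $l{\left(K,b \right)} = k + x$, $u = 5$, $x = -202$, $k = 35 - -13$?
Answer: $\frac{22852}{69939} \approx 0.32674$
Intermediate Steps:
$k = 48$ ($k = 35 + 13 = 48$)
$l{\left(K,b \right)} = -154$ ($l{\left(K,b \right)} = 48 - 202 = -154$)
$o{\left(s,M \right)} = 1 + M + s$ ($o{\left(s,M \right)} = \left(M + s\right) + 1 = 1 + M + s$)
$g{\left(G \right)} = 2 G$ ($g{\left(G \right)} = \left(1 - 4 + 5\right) G = 2 G$)
$\frac{-44580 + g{\left(-562 \right)}}{l{\left(148,-589 \right)} - 139724} = \frac{-44580 + 2 \left(-562\right)}{-154 - 139724} = \frac{-44580 - 1124}{-139878} = \left(-45704\right) \left(- \frac{1}{139878}\right) = \frac{22852}{69939}$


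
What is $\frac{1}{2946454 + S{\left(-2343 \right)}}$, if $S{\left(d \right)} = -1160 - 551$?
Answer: $\frac{1}{2944743} \approx 3.3959 \cdot 10^{-7}$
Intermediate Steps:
$S{\left(d \right)} = -1711$
$\frac{1}{2946454 + S{\left(-2343 \right)}} = \frac{1}{2946454 - 1711} = \frac{1}{2944743}$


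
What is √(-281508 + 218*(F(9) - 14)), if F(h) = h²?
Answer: I*√266902 ≈ 516.63*I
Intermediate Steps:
√(-281508 + 218*(F(9) - 14)) = √(-281508 + 218*(9² - 14)) = √(-281508 + 218*(81 - 14)) = √(-281508 + 218*67) = √(-281508 + 14606) = √(-266902) = I*√266902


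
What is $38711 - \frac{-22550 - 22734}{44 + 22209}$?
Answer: $\frac{861481167}{22253} \approx 38713.0$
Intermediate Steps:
$38711 - \frac{-22550 - 22734}{44 + 22209} = 38711 - - \frac{45284}{22253} = 38711 + \frac{45284}{22253} = \frac{861481167}{22253}$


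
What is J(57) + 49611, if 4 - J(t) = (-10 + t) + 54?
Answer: 49514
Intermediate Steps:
J(t) = -40 - t (J(t) = 4 - ((-10 + t) + 54) = 4 - (44 + t) = 4 + (-44 - t) = -40 - t)
J(57) + 49611 = (-40 - 1*57) + 49611 = (-40 - 57) + 49611 = -97 + 49611 = 49514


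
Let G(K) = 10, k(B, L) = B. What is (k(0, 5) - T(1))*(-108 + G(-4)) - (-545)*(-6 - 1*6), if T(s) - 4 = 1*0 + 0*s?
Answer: -6148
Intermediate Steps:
T(s) = 4 (T(s) = 4 + (1*0 + 0*s) = 4 + (0 + 0) = 4 + 0 = 4)
(k(0, 5) - T(1))*(-108 + G(-4)) - (-545)*(-6 - 1*6) = (0 - 1*4)*(-108 + 10) - (-545)*(-6 - 1*6) = (0 - 4)*(-98) - (-545)*(-6 - 6) = -4*(-98) - (-545)*(-12) = 392 - 1*6540 = 392 - 6540 = -6148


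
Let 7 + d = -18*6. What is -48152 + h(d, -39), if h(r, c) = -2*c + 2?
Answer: -48072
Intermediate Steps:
d = -115 (d = -7 - 18*6 = -7 - 108 = -115)
h(r, c) = 2 - 2*c
-48152 + h(d, -39) = -48152 + (2 - 2*(-39)) = -48152 + (2 + 78) = -48152 + 80 = -48072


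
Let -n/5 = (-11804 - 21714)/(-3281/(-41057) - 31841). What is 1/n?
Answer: -653646328/3440371315 ≈ -0.18999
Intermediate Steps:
n = -3440371315/653646328 (n = -5*(-11804 - 21714)/(-3281/(-41057) - 31841) = -(-167590)/(-3281*(-1/41057) - 31841) = -(-167590)/(3281/41057 - 31841) = -(-167590)/(-1307292656/41057) = -(-167590)*(-41057)/1307292656 = -5*688074263/653646328 = -3440371315/653646328 ≈ -5.2634)
1/n = 1/(-3440371315/653646328) = -653646328/3440371315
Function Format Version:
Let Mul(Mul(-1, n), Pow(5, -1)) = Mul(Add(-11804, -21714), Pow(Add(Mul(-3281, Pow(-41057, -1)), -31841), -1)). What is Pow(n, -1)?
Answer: Rational(-653646328, 3440371315) ≈ -0.18999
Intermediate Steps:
n = Rational(-3440371315, 653646328) (n = Mul(-5, Mul(Add(-11804, -21714), Pow(Add(Mul(-3281, Pow(-41057, -1)), -31841), -1))) = Mul(-5, Mul(-33518, Pow(Add(Mul(-3281, Rational(-1, 41057)), -31841), -1))) = Mul(-5, Mul(-33518, Pow(Add(Rational(3281, 41057), -31841), -1))) = Mul(-5, Mul(-33518, Pow(Rational(-1307292656, 41057), -1))) = Mul(-5, Mul(-33518, Rational(-41057, 1307292656))) = Mul(-5, Rational(688074263, 653646328)) = Rational(-3440371315, 653646328) ≈ -5.2634)
Pow(n, -1) = Pow(Rational(-3440371315, 653646328), -1) = Rational(-653646328, 3440371315)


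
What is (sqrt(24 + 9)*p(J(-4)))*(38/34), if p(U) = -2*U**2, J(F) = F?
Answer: -608*sqrt(33)/17 ≈ -205.45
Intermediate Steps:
(sqrt(24 + 9)*p(J(-4)))*(38/34) = (sqrt(24 + 9)*(-2*(-4)**2))*(38/34) = (sqrt(33)*(-2*16))*(38*(1/34)) = (sqrt(33)*(-32))*(19/17) = -32*sqrt(33)*(19/17) = -608*sqrt(33)/17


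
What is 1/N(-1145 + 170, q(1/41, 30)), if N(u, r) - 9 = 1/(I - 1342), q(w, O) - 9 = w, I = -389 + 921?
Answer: 810/7289 ≈ 0.11113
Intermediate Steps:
I = 532
q(w, O) = 9 + w
N(u, r) = 7289/810 (N(u, r) = 9 + 1/(532 - 1342) = 9 + 1/(-810) = 9 - 1/810 = 7289/810)
1/N(-1145 + 170, q(1/41, 30)) = 1/(7289/810) = 810/7289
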